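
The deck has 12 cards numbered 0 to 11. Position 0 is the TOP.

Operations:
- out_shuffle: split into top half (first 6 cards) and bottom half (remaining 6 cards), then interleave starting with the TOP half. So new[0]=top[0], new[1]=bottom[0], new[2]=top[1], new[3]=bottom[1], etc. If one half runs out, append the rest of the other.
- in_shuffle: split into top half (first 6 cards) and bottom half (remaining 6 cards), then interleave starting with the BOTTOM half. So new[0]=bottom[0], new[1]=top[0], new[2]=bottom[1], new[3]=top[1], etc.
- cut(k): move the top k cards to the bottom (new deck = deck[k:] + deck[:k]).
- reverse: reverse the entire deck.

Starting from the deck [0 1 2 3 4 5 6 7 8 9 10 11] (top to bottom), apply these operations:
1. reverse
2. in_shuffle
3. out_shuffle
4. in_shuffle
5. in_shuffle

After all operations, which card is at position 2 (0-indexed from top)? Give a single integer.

After op 1 (reverse): [11 10 9 8 7 6 5 4 3 2 1 0]
After op 2 (in_shuffle): [5 11 4 10 3 9 2 8 1 7 0 6]
After op 3 (out_shuffle): [5 2 11 8 4 1 10 7 3 0 9 6]
After op 4 (in_shuffle): [10 5 7 2 3 11 0 8 9 4 6 1]
After op 5 (in_shuffle): [0 10 8 5 9 7 4 2 6 3 1 11]
Position 2: card 8.

Answer: 8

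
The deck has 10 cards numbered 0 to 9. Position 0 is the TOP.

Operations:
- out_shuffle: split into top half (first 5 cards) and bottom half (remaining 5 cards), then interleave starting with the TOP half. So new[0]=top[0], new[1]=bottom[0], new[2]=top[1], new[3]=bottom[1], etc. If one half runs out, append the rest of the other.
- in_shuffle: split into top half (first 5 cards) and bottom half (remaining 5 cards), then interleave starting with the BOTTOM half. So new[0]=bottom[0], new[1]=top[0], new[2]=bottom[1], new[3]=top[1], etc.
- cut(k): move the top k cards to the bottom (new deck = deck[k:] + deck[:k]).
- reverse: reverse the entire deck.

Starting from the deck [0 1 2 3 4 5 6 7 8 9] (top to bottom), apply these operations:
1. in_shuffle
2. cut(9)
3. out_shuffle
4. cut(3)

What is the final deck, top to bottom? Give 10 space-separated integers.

After op 1 (in_shuffle): [5 0 6 1 7 2 8 3 9 4]
After op 2 (cut(9)): [4 5 0 6 1 7 2 8 3 9]
After op 3 (out_shuffle): [4 7 5 2 0 8 6 3 1 9]
After op 4 (cut(3)): [2 0 8 6 3 1 9 4 7 5]

Answer: 2 0 8 6 3 1 9 4 7 5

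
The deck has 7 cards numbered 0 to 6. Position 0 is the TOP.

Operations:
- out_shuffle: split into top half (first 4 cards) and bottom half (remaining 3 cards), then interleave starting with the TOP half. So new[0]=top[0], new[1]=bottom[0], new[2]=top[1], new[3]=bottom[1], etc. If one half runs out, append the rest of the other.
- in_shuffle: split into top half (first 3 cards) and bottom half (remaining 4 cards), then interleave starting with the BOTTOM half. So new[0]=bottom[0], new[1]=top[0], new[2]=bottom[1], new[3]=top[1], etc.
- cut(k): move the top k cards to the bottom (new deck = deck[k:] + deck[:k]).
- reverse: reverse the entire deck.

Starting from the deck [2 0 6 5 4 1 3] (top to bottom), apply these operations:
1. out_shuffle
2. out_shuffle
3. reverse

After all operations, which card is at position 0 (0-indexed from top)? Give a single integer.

After op 1 (out_shuffle): [2 4 0 1 6 3 5]
After op 2 (out_shuffle): [2 6 4 3 0 5 1]
After op 3 (reverse): [1 5 0 3 4 6 2]
Position 0: card 1.

Answer: 1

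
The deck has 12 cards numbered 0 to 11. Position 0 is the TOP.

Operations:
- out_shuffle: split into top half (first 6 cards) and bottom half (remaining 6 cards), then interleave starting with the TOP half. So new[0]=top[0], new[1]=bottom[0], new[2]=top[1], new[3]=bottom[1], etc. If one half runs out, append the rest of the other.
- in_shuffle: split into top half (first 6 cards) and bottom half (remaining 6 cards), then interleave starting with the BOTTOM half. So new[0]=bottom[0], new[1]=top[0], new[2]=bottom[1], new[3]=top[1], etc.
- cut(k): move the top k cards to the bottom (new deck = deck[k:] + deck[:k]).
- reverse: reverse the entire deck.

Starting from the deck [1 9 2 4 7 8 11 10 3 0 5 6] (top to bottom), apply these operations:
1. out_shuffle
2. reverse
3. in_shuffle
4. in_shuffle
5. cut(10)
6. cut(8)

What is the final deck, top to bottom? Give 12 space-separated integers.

Answer: 0 8 1 10 4 5 9 3 7 6 11 2

Derivation:
After op 1 (out_shuffle): [1 11 9 10 2 3 4 0 7 5 8 6]
After op 2 (reverse): [6 8 5 7 0 4 3 2 10 9 11 1]
After op 3 (in_shuffle): [3 6 2 8 10 5 9 7 11 0 1 4]
After op 4 (in_shuffle): [9 3 7 6 11 2 0 8 1 10 4 5]
After op 5 (cut(10)): [4 5 9 3 7 6 11 2 0 8 1 10]
After op 6 (cut(8)): [0 8 1 10 4 5 9 3 7 6 11 2]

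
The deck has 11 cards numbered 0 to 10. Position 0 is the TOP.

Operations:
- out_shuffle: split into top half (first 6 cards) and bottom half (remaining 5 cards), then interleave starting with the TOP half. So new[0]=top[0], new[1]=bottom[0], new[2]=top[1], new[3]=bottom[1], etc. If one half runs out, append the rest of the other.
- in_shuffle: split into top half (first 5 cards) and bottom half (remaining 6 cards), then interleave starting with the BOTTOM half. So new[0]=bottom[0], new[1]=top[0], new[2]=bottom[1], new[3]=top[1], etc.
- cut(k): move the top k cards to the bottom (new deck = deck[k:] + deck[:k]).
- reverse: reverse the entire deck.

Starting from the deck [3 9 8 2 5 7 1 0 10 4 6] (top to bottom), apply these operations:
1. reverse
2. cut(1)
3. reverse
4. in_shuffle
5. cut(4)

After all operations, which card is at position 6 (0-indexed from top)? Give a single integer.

After op 1 (reverse): [6 4 10 0 1 7 5 2 8 9 3]
After op 2 (cut(1)): [4 10 0 1 7 5 2 8 9 3 6]
After op 3 (reverse): [6 3 9 8 2 5 7 1 0 10 4]
After op 4 (in_shuffle): [5 6 7 3 1 9 0 8 10 2 4]
After op 5 (cut(4)): [1 9 0 8 10 2 4 5 6 7 3]
Position 6: card 4.

Answer: 4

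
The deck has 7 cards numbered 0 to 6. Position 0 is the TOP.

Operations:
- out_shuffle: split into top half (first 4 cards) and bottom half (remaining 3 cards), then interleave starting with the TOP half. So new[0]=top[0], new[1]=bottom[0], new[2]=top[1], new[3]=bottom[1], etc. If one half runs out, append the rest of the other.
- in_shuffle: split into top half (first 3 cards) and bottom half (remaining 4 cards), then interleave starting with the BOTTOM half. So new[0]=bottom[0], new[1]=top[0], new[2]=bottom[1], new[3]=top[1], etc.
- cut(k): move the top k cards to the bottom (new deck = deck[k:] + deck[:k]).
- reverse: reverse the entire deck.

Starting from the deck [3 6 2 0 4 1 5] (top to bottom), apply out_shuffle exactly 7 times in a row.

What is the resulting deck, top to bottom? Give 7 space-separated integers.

After op 1 (out_shuffle): [3 4 6 1 2 5 0]
After op 2 (out_shuffle): [3 2 4 5 6 0 1]
After op 3 (out_shuffle): [3 6 2 0 4 1 5]
After op 4 (out_shuffle): [3 4 6 1 2 5 0]
After op 5 (out_shuffle): [3 2 4 5 6 0 1]
After op 6 (out_shuffle): [3 6 2 0 4 1 5]
After op 7 (out_shuffle): [3 4 6 1 2 5 0]

Answer: 3 4 6 1 2 5 0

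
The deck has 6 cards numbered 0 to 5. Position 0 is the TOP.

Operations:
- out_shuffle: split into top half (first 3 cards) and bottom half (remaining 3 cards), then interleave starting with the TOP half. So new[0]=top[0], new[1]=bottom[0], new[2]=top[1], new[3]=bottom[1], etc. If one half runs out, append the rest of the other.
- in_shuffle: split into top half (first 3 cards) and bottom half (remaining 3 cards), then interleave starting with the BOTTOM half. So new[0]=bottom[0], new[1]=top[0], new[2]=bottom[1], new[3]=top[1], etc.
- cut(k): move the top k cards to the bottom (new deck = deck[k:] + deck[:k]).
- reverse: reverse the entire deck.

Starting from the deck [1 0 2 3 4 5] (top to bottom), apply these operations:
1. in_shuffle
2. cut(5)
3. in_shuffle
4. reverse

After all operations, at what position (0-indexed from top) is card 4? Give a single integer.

Answer: 5

Derivation:
After op 1 (in_shuffle): [3 1 4 0 5 2]
After op 2 (cut(5)): [2 3 1 4 0 5]
After op 3 (in_shuffle): [4 2 0 3 5 1]
After op 4 (reverse): [1 5 3 0 2 4]
Card 4 is at position 5.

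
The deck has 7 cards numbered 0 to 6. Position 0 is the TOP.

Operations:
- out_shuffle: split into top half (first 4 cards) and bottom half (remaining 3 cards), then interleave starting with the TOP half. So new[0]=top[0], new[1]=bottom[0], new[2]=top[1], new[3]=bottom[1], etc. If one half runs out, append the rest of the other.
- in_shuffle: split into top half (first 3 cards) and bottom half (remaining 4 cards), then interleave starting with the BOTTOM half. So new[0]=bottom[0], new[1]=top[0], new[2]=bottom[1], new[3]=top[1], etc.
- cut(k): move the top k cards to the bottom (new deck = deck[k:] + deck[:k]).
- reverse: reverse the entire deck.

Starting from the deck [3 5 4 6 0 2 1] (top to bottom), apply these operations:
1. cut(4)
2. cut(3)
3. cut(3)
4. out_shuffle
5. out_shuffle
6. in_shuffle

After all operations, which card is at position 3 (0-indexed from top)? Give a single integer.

After op 1 (cut(4)): [0 2 1 3 5 4 6]
After op 2 (cut(3)): [3 5 4 6 0 2 1]
After op 3 (cut(3)): [6 0 2 1 3 5 4]
After op 4 (out_shuffle): [6 3 0 5 2 4 1]
After op 5 (out_shuffle): [6 2 3 4 0 1 5]
After op 6 (in_shuffle): [4 6 0 2 1 3 5]
Position 3: card 2.

Answer: 2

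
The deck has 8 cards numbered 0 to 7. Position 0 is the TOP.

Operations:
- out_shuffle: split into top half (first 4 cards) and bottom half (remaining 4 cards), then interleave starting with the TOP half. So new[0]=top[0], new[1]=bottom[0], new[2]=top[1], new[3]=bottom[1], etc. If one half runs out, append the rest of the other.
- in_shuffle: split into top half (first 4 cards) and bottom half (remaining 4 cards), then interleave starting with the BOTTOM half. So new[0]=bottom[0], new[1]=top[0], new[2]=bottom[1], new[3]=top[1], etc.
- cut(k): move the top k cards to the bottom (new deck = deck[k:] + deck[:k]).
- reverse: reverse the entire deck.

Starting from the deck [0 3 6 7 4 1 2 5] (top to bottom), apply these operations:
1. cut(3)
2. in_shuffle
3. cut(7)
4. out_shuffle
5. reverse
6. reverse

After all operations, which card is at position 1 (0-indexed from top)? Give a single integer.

After op 1 (cut(3)): [7 4 1 2 5 0 3 6]
After op 2 (in_shuffle): [5 7 0 4 3 1 6 2]
After op 3 (cut(7)): [2 5 7 0 4 3 1 6]
After op 4 (out_shuffle): [2 4 5 3 7 1 0 6]
After op 5 (reverse): [6 0 1 7 3 5 4 2]
After op 6 (reverse): [2 4 5 3 7 1 0 6]
Position 1: card 4.

Answer: 4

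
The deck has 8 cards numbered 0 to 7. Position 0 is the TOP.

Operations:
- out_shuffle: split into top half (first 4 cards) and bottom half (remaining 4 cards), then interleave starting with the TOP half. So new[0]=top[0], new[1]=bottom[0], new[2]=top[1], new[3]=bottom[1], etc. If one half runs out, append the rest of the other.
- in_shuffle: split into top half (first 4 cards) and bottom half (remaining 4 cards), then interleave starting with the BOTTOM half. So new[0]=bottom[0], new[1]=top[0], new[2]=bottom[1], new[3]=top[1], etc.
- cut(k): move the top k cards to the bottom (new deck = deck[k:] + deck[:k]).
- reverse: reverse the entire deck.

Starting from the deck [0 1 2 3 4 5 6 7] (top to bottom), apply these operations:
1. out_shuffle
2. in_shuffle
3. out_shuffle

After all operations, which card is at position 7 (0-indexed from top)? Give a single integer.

After op 1 (out_shuffle): [0 4 1 5 2 6 3 7]
After op 2 (in_shuffle): [2 0 6 4 3 1 7 5]
After op 3 (out_shuffle): [2 3 0 1 6 7 4 5]
Position 7: card 5.

Answer: 5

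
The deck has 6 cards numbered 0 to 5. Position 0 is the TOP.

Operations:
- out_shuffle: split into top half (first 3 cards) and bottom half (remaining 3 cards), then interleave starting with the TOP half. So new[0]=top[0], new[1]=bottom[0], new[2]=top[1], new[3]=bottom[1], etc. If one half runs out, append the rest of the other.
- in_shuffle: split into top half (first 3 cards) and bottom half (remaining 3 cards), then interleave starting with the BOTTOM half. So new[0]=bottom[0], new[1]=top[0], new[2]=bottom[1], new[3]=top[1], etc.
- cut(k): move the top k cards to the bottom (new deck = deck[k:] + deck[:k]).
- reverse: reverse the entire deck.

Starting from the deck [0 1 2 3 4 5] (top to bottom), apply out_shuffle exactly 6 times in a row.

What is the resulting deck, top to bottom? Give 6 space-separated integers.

Answer: 0 4 3 2 1 5

Derivation:
After op 1 (out_shuffle): [0 3 1 4 2 5]
After op 2 (out_shuffle): [0 4 3 2 1 5]
After op 3 (out_shuffle): [0 2 4 1 3 5]
After op 4 (out_shuffle): [0 1 2 3 4 5]
After op 5 (out_shuffle): [0 3 1 4 2 5]
After op 6 (out_shuffle): [0 4 3 2 1 5]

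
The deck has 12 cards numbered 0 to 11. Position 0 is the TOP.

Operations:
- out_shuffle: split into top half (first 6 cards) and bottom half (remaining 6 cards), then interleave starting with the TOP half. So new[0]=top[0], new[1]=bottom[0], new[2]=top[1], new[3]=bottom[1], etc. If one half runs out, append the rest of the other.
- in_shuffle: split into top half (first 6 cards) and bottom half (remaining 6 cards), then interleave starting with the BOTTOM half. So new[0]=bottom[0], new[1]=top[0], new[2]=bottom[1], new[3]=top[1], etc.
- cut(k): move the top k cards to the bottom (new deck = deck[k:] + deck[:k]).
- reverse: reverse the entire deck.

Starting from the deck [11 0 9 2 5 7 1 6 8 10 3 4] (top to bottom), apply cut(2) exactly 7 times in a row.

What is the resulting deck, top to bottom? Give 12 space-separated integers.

After op 1 (cut(2)): [9 2 5 7 1 6 8 10 3 4 11 0]
After op 2 (cut(2)): [5 7 1 6 8 10 3 4 11 0 9 2]
After op 3 (cut(2)): [1 6 8 10 3 4 11 0 9 2 5 7]
After op 4 (cut(2)): [8 10 3 4 11 0 9 2 5 7 1 6]
After op 5 (cut(2)): [3 4 11 0 9 2 5 7 1 6 8 10]
After op 6 (cut(2)): [11 0 9 2 5 7 1 6 8 10 3 4]
After op 7 (cut(2)): [9 2 5 7 1 6 8 10 3 4 11 0]

Answer: 9 2 5 7 1 6 8 10 3 4 11 0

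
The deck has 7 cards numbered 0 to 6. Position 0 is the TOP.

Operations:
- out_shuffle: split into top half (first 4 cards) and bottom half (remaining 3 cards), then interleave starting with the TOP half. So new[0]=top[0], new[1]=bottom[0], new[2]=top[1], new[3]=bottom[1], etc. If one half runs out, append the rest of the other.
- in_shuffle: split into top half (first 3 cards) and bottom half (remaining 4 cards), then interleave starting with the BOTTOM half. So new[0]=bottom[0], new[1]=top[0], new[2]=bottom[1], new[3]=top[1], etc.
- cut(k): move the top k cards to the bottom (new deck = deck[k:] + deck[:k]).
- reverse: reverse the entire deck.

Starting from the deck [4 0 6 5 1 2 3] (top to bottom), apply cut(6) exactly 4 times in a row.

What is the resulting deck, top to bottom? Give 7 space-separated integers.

After op 1 (cut(6)): [3 4 0 6 5 1 2]
After op 2 (cut(6)): [2 3 4 0 6 5 1]
After op 3 (cut(6)): [1 2 3 4 0 6 5]
After op 4 (cut(6)): [5 1 2 3 4 0 6]

Answer: 5 1 2 3 4 0 6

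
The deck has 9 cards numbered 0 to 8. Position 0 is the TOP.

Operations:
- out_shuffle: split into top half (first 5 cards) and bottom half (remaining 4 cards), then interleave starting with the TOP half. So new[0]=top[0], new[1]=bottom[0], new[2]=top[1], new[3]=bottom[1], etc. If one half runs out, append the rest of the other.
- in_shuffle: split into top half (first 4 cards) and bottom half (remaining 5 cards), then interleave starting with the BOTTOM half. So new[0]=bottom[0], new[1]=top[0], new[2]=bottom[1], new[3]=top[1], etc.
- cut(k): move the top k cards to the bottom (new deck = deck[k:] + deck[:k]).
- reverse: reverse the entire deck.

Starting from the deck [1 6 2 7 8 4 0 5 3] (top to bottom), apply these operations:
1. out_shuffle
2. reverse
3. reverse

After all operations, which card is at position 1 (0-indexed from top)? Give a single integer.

Answer: 4

Derivation:
After op 1 (out_shuffle): [1 4 6 0 2 5 7 3 8]
After op 2 (reverse): [8 3 7 5 2 0 6 4 1]
After op 3 (reverse): [1 4 6 0 2 5 7 3 8]
Position 1: card 4.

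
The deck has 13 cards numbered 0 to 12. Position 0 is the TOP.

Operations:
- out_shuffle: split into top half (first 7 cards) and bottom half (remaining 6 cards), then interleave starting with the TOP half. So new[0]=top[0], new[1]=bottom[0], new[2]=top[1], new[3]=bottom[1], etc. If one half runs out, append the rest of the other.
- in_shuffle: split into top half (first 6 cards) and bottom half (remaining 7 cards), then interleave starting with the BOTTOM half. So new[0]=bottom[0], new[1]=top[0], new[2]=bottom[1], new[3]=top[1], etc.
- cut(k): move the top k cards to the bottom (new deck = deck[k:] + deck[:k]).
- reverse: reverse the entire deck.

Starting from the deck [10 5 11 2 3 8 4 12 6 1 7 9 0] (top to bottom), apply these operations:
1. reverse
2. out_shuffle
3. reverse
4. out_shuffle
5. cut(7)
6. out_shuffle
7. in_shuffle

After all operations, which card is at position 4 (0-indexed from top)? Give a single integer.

After op 1 (reverse): [0 9 7 1 6 12 4 8 3 2 11 5 10]
After op 2 (out_shuffle): [0 8 9 3 7 2 1 11 6 5 12 10 4]
After op 3 (reverse): [4 10 12 5 6 11 1 2 7 3 9 8 0]
After op 4 (out_shuffle): [4 2 10 7 12 3 5 9 6 8 11 0 1]
After op 5 (cut(7)): [9 6 8 11 0 1 4 2 10 7 12 3 5]
After op 6 (out_shuffle): [9 2 6 10 8 7 11 12 0 3 1 5 4]
After op 7 (in_shuffle): [11 9 12 2 0 6 3 10 1 8 5 7 4]
Position 4: card 0.

Answer: 0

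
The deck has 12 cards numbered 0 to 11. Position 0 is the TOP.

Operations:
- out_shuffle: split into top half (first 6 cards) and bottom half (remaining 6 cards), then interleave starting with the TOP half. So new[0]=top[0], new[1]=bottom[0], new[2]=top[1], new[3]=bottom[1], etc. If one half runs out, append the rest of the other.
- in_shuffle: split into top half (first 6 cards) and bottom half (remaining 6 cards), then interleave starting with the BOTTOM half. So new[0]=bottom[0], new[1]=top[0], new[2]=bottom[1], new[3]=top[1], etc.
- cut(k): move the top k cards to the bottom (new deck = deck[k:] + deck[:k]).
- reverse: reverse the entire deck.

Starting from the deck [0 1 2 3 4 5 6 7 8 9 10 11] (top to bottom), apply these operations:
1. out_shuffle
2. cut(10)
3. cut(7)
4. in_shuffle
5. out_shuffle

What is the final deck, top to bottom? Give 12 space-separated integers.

Answer: 11 1 8 4 0 7 3 10 6 2 9 5

Derivation:
After op 1 (out_shuffle): [0 6 1 7 2 8 3 9 4 10 5 11]
After op 2 (cut(10)): [5 11 0 6 1 7 2 8 3 9 4 10]
After op 3 (cut(7)): [8 3 9 4 10 5 11 0 6 1 7 2]
After op 4 (in_shuffle): [11 8 0 3 6 9 1 4 7 10 2 5]
After op 5 (out_shuffle): [11 1 8 4 0 7 3 10 6 2 9 5]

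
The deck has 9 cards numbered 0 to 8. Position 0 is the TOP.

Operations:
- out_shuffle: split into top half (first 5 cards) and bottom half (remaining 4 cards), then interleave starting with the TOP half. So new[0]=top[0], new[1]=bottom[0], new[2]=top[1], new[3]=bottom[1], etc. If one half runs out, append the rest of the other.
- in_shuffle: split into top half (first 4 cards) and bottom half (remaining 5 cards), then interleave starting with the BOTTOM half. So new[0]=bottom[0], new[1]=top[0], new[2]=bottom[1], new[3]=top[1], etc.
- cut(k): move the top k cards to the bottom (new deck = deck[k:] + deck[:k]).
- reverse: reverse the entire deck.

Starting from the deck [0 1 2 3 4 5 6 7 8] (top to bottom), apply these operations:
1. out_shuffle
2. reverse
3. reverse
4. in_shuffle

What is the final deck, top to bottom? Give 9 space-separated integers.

Answer: 2 0 7 5 3 1 8 6 4

Derivation:
After op 1 (out_shuffle): [0 5 1 6 2 7 3 8 4]
After op 2 (reverse): [4 8 3 7 2 6 1 5 0]
After op 3 (reverse): [0 5 1 6 2 7 3 8 4]
After op 4 (in_shuffle): [2 0 7 5 3 1 8 6 4]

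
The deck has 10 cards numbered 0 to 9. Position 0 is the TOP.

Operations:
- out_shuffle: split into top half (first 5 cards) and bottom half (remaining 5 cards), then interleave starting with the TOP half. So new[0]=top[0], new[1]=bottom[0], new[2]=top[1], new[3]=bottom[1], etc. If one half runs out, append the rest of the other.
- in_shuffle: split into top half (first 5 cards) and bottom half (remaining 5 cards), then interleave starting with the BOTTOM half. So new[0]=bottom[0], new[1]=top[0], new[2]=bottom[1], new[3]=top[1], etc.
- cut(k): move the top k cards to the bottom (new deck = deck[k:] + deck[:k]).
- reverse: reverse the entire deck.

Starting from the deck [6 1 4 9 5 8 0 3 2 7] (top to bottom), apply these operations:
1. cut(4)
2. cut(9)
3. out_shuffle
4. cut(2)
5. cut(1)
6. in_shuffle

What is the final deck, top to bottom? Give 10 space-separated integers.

After op 1 (cut(4)): [5 8 0 3 2 7 6 1 4 9]
After op 2 (cut(9)): [9 5 8 0 3 2 7 6 1 4]
After op 3 (out_shuffle): [9 2 5 7 8 6 0 1 3 4]
After op 4 (cut(2)): [5 7 8 6 0 1 3 4 9 2]
After op 5 (cut(1)): [7 8 6 0 1 3 4 9 2 5]
After op 6 (in_shuffle): [3 7 4 8 9 6 2 0 5 1]

Answer: 3 7 4 8 9 6 2 0 5 1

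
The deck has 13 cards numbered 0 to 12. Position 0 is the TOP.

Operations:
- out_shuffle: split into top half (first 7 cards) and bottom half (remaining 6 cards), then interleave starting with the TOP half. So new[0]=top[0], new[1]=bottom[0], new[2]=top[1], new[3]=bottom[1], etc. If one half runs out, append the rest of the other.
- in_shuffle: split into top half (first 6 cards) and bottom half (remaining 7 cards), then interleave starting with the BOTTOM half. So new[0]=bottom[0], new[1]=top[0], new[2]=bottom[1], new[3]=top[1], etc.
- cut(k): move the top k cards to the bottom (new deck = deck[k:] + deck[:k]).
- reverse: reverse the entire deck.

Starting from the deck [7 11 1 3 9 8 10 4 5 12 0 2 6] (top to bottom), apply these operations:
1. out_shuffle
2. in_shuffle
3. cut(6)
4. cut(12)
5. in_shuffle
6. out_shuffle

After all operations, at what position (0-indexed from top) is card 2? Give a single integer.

After op 1 (out_shuffle): [7 4 11 5 1 12 3 0 9 2 8 6 10]
After op 2 (in_shuffle): [3 7 0 4 9 11 2 5 8 1 6 12 10]
After op 3 (cut(6)): [2 5 8 1 6 12 10 3 7 0 4 9 11]
After op 4 (cut(12)): [11 2 5 8 1 6 12 10 3 7 0 4 9]
After op 5 (in_shuffle): [12 11 10 2 3 5 7 8 0 1 4 6 9]
After op 6 (out_shuffle): [12 8 11 0 10 1 2 4 3 6 5 9 7]
Card 2 is at position 6.

Answer: 6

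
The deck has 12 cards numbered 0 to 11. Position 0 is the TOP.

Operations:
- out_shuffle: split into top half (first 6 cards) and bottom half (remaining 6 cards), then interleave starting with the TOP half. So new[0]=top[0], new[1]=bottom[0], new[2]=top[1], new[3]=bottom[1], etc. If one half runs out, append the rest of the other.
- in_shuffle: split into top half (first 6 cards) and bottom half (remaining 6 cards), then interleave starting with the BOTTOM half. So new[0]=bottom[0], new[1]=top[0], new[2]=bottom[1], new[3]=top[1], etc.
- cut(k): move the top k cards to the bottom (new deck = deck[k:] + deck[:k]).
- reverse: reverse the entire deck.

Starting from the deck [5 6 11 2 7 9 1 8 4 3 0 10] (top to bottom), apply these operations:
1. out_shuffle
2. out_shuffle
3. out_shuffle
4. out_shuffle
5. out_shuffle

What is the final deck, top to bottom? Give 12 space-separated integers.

Answer: 5 0 3 4 8 1 9 7 2 11 6 10

Derivation:
After op 1 (out_shuffle): [5 1 6 8 11 4 2 3 7 0 9 10]
After op 2 (out_shuffle): [5 2 1 3 6 7 8 0 11 9 4 10]
After op 3 (out_shuffle): [5 8 2 0 1 11 3 9 6 4 7 10]
After op 4 (out_shuffle): [5 3 8 9 2 6 0 4 1 7 11 10]
After op 5 (out_shuffle): [5 0 3 4 8 1 9 7 2 11 6 10]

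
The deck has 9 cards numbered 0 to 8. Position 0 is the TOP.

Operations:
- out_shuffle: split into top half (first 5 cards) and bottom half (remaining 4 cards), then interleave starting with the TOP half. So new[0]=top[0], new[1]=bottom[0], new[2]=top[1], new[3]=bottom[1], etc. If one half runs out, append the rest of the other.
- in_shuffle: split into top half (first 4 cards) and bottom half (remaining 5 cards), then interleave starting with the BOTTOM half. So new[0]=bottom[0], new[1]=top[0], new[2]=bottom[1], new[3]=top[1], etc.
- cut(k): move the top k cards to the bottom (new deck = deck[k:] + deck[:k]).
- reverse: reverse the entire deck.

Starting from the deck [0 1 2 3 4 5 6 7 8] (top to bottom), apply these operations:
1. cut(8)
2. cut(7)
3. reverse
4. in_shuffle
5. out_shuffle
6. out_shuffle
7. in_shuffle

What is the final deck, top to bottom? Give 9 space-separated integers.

After op 1 (cut(8)): [8 0 1 2 3 4 5 6 7]
After op 2 (cut(7)): [6 7 8 0 1 2 3 4 5]
After op 3 (reverse): [5 4 3 2 1 0 8 7 6]
After op 4 (in_shuffle): [1 5 0 4 8 3 7 2 6]
After op 5 (out_shuffle): [1 3 5 7 0 2 4 6 8]
After op 6 (out_shuffle): [1 2 3 4 5 6 7 8 0]
After op 7 (in_shuffle): [5 1 6 2 7 3 8 4 0]

Answer: 5 1 6 2 7 3 8 4 0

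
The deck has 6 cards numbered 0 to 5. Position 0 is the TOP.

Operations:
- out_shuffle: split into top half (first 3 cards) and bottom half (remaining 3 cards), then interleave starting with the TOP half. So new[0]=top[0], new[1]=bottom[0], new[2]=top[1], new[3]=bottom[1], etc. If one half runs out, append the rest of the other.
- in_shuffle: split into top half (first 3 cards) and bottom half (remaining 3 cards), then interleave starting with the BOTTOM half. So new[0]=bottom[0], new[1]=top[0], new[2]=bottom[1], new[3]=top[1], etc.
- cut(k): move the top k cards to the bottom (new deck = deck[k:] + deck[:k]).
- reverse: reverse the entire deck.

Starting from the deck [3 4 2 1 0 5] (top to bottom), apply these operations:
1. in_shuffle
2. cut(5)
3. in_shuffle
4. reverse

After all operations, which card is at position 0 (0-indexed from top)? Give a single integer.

After op 1 (in_shuffle): [1 3 0 4 5 2]
After op 2 (cut(5)): [2 1 3 0 4 5]
After op 3 (in_shuffle): [0 2 4 1 5 3]
After op 4 (reverse): [3 5 1 4 2 0]
Position 0: card 3.

Answer: 3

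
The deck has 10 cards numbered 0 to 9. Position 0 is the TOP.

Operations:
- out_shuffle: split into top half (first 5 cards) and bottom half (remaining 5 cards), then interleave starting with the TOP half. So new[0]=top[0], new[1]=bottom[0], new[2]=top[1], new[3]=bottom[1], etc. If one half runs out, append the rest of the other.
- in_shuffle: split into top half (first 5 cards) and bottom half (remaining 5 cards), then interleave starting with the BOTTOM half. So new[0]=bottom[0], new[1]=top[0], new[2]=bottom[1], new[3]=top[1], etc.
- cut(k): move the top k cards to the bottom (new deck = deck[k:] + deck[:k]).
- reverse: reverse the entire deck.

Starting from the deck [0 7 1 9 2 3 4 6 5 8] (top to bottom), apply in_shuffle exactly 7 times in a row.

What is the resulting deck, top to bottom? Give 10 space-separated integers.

After op 1 (in_shuffle): [3 0 4 7 6 1 5 9 8 2]
After op 2 (in_shuffle): [1 3 5 0 9 4 8 7 2 6]
After op 3 (in_shuffle): [4 1 8 3 7 5 2 0 6 9]
After op 4 (in_shuffle): [5 4 2 1 0 8 6 3 9 7]
After op 5 (in_shuffle): [8 5 6 4 3 2 9 1 7 0]
After op 6 (in_shuffle): [2 8 9 5 1 6 7 4 0 3]
After op 7 (in_shuffle): [6 2 7 8 4 9 0 5 3 1]

Answer: 6 2 7 8 4 9 0 5 3 1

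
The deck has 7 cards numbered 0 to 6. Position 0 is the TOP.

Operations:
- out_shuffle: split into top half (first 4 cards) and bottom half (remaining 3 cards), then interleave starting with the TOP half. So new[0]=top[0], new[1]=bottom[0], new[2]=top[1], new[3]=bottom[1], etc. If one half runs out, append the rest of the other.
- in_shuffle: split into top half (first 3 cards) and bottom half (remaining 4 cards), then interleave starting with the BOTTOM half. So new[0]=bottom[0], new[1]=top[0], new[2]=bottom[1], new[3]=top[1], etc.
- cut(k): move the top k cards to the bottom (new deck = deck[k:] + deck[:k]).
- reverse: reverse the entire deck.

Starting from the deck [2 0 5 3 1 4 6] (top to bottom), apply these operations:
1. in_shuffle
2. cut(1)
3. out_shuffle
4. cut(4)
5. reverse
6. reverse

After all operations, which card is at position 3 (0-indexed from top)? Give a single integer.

Answer: 2

Derivation:
After op 1 (in_shuffle): [3 2 1 0 4 5 6]
After op 2 (cut(1)): [2 1 0 4 5 6 3]
After op 3 (out_shuffle): [2 5 1 6 0 3 4]
After op 4 (cut(4)): [0 3 4 2 5 1 6]
After op 5 (reverse): [6 1 5 2 4 3 0]
After op 6 (reverse): [0 3 4 2 5 1 6]
Position 3: card 2.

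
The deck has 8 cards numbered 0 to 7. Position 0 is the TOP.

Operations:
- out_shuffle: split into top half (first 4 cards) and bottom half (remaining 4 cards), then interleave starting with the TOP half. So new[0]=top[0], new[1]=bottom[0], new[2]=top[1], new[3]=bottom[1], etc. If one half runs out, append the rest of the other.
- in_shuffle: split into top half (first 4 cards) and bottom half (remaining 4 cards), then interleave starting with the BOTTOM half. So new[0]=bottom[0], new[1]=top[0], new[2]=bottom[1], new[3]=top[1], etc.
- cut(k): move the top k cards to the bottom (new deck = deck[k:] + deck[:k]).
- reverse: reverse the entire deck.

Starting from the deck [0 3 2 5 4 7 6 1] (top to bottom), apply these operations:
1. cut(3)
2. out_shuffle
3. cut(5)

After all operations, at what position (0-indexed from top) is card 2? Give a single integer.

After op 1 (cut(3)): [5 4 7 6 1 0 3 2]
After op 2 (out_shuffle): [5 1 4 0 7 3 6 2]
After op 3 (cut(5)): [3 6 2 5 1 4 0 7]
Card 2 is at position 2.

Answer: 2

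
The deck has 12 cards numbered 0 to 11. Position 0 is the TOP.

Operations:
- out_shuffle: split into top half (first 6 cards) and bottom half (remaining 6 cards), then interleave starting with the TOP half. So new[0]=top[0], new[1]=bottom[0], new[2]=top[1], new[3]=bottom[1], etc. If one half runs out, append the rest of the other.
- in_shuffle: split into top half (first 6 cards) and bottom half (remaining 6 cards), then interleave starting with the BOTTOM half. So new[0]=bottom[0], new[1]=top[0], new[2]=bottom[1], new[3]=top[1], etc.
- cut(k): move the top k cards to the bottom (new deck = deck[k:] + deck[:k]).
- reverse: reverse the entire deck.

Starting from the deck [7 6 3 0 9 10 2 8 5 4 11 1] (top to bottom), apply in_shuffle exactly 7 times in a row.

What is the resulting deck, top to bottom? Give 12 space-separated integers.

After op 1 (in_shuffle): [2 7 8 6 5 3 4 0 11 9 1 10]
After op 2 (in_shuffle): [4 2 0 7 11 8 9 6 1 5 10 3]
After op 3 (in_shuffle): [9 4 6 2 1 0 5 7 10 11 3 8]
After op 4 (in_shuffle): [5 9 7 4 10 6 11 2 3 1 8 0]
After op 5 (in_shuffle): [11 5 2 9 3 7 1 4 8 10 0 6]
After op 6 (in_shuffle): [1 11 4 5 8 2 10 9 0 3 6 7]
After op 7 (in_shuffle): [10 1 9 11 0 4 3 5 6 8 7 2]

Answer: 10 1 9 11 0 4 3 5 6 8 7 2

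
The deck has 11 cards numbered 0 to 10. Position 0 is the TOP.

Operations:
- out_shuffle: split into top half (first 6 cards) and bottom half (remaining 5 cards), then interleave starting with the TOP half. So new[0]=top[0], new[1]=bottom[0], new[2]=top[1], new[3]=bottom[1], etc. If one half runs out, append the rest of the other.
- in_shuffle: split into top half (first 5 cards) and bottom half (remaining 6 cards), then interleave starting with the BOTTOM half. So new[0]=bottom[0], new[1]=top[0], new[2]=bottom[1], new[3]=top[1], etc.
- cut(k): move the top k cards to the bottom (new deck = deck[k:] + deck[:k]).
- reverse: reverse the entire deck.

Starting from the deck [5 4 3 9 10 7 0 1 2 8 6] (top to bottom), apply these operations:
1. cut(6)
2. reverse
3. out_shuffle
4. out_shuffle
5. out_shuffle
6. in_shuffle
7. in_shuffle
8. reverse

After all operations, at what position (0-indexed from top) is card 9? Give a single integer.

After op 1 (cut(6)): [0 1 2 8 6 5 4 3 9 10 7]
After op 2 (reverse): [7 10 9 3 4 5 6 8 2 1 0]
After op 3 (out_shuffle): [7 6 10 8 9 2 3 1 4 0 5]
After op 4 (out_shuffle): [7 3 6 1 10 4 8 0 9 5 2]
After op 5 (out_shuffle): [7 8 3 0 6 9 1 5 10 2 4]
After op 6 (in_shuffle): [9 7 1 8 5 3 10 0 2 6 4]
After op 7 (in_shuffle): [3 9 10 7 0 1 2 8 6 5 4]
After op 8 (reverse): [4 5 6 8 2 1 0 7 10 9 3]
Card 9 is at position 9.

Answer: 9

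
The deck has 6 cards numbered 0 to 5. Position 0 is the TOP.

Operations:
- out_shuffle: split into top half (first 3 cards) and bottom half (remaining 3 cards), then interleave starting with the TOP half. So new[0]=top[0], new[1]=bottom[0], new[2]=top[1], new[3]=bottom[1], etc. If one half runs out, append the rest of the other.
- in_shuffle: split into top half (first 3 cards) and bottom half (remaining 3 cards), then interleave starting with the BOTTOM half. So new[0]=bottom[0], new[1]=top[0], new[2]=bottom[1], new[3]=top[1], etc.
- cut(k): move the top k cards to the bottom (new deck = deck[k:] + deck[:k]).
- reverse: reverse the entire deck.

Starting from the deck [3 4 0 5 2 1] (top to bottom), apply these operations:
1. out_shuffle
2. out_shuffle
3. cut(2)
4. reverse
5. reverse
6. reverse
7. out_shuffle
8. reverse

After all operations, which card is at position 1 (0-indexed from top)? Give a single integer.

After op 1 (out_shuffle): [3 5 4 2 0 1]
After op 2 (out_shuffle): [3 2 5 0 4 1]
After op 3 (cut(2)): [5 0 4 1 3 2]
After op 4 (reverse): [2 3 1 4 0 5]
After op 5 (reverse): [5 0 4 1 3 2]
After op 6 (reverse): [2 3 1 4 0 5]
After op 7 (out_shuffle): [2 4 3 0 1 5]
After op 8 (reverse): [5 1 0 3 4 2]
Position 1: card 1.

Answer: 1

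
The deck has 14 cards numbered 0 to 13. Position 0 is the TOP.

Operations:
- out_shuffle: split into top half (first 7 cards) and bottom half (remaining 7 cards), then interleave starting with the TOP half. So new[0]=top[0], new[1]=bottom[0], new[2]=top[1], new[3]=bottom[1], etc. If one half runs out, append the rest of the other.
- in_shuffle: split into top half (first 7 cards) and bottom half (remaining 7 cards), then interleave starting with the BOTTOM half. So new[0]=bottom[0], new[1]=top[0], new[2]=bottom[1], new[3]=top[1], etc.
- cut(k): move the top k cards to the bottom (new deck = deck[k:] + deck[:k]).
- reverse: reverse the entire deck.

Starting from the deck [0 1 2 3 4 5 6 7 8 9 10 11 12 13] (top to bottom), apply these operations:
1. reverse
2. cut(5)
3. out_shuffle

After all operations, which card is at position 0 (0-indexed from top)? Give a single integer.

Answer: 8

Derivation:
After op 1 (reverse): [13 12 11 10 9 8 7 6 5 4 3 2 1 0]
After op 2 (cut(5)): [8 7 6 5 4 3 2 1 0 13 12 11 10 9]
After op 3 (out_shuffle): [8 1 7 0 6 13 5 12 4 11 3 10 2 9]
Position 0: card 8.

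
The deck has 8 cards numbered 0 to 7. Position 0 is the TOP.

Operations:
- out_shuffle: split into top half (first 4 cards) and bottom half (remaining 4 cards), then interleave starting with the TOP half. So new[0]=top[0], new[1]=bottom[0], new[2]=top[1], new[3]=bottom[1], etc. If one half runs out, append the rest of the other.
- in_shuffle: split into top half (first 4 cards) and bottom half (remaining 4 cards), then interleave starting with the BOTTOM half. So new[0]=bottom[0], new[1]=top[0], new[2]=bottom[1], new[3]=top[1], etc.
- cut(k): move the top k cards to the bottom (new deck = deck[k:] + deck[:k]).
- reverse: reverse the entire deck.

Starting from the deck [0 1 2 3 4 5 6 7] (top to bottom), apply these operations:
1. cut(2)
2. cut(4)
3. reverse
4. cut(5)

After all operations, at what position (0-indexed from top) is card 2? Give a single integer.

After op 1 (cut(2)): [2 3 4 5 6 7 0 1]
After op 2 (cut(4)): [6 7 0 1 2 3 4 5]
After op 3 (reverse): [5 4 3 2 1 0 7 6]
After op 4 (cut(5)): [0 7 6 5 4 3 2 1]
Card 2 is at position 6.

Answer: 6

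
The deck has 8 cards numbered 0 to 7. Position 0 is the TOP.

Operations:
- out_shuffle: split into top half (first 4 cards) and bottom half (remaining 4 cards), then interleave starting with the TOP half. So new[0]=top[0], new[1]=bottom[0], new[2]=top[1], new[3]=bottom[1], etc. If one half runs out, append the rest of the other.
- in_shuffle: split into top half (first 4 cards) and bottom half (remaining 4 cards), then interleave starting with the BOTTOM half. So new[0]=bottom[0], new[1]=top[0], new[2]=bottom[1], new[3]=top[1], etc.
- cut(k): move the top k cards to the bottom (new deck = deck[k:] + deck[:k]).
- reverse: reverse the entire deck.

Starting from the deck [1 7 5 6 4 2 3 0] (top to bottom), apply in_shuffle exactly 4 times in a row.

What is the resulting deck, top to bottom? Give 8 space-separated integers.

After op 1 (in_shuffle): [4 1 2 7 3 5 0 6]
After op 2 (in_shuffle): [3 4 5 1 0 2 6 7]
After op 3 (in_shuffle): [0 3 2 4 6 5 7 1]
After op 4 (in_shuffle): [6 0 5 3 7 2 1 4]

Answer: 6 0 5 3 7 2 1 4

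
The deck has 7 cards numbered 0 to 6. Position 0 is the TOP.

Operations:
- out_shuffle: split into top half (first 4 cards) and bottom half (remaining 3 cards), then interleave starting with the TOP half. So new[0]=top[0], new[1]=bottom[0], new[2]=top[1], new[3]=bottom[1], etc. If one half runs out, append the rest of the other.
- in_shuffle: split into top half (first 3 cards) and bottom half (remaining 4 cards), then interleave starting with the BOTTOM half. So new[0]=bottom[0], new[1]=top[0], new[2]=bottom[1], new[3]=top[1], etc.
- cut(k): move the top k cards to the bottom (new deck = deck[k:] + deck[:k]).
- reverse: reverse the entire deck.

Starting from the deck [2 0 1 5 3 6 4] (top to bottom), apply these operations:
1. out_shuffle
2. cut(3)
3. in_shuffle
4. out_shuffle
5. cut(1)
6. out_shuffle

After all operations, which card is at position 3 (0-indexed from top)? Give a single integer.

After op 1 (out_shuffle): [2 3 0 6 1 4 5]
After op 2 (cut(3)): [6 1 4 5 2 3 0]
After op 3 (in_shuffle): [5 6 2 1 3 4 0]
After op 4 (out_shuffle): [5 3 6 4 2 0 1]
After op 5 (cut(1)): [3 6 4 2 0 1 5]
After op 6 (out_shuffle): [3 0 6 1 4 5 2]
Position 3: card 1.

Answer: 1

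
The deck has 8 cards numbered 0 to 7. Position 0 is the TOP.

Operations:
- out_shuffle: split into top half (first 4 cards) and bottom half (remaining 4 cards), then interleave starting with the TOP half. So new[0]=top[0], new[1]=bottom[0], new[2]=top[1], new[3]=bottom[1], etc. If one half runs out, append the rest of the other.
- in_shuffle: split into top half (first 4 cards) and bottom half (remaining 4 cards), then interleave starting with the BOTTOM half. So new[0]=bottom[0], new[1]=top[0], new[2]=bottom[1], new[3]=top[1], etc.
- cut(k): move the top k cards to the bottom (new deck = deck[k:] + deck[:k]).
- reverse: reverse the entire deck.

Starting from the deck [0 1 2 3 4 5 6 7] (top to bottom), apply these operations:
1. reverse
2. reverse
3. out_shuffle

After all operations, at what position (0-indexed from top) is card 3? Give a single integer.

After op 1 (reverse): [7 6 5 4 3 2 1 0]
After op 2 (reverse): [0 1 2 3 4 5 6 7]
After op 3 (out_shuffle): [0 4 1 5 2 6 3 7]
Card 3 is at position 6.

Answer: 6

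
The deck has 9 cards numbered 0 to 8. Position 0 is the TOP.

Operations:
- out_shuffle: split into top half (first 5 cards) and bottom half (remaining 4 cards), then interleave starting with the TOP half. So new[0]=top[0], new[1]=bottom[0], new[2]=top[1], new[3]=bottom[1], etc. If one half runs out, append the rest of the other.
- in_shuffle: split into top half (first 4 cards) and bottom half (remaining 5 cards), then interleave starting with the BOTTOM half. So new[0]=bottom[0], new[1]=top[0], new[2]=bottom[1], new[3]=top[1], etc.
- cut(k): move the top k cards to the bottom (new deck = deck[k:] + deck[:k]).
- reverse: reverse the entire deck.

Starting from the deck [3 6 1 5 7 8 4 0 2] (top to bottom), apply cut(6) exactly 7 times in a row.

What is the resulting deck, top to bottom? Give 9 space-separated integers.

Answer: 4 0 2 3 6 1 5 7 8

Derivation:
After op 1 (cut(6)): [4 0 2 3 6 1 5 7 8]
After op 2 (cut(6)): [5 7 8 4 0 2 3 6 1]
After op 3 (cut(6)): [3 6 1 5 7 8 4 0 2]
After op 4 (cut(6)): [4 0 2 3 6 1 5 7 8]
After op 5 (cut(6)): [5 7 8 4 0 2 3 6 1]
After op 6 (cut(6)): [3 6 1 5 7 8 4 0 2]
After op 7 (cut(6)): [4 0 2 3 6 1 5 7 8]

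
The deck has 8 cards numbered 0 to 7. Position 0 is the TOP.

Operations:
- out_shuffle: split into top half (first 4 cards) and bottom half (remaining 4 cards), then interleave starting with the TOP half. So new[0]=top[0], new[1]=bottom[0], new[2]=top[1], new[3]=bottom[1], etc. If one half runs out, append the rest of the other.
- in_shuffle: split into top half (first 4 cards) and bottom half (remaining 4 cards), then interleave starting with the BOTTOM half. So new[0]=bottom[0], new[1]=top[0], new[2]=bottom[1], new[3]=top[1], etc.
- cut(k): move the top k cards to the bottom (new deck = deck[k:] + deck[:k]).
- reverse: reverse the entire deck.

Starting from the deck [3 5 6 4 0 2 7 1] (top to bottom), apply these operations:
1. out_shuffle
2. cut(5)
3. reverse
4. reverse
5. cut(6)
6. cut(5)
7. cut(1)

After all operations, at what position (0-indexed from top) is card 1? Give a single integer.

Answer: 6

Derivation:
After op 1 (out_shuffle): [3 0 5 2 6 7 4 1]
After op 2 (cut(5)): [7 4 1 3 0 5 2 6]
After op 3 (reverse): [6 2 5 0 3 1 4 7]
After op 4 (reverse): [7 4 1 3 0 5 2 6]
After op 5 (cut(6)): [2 6 7 4 1 3 0 5]
After op 6 (cut(5)): [3 0 5 2 6 7 4 1]
After op 7 (cut(1)): [0 5 2 6 7 4 1 3]
Card 1 is at position 6.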